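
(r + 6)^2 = r^2 + 12*r + 36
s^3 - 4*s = s*(s - 2)*(s + 2)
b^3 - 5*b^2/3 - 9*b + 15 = (b - 3)*(b - 5/3)*(b + 3)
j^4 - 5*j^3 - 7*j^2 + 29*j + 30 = (j - 5)*(j - 3)*(j + 1)*(j + 2)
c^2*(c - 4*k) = c^3 - 4*c^2*k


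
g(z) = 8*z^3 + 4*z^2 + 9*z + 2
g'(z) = 24*z^2 + 8*z + 9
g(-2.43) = -111.04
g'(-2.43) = 131.28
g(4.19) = 698.41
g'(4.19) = 463.87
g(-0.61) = -3.82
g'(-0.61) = 13.05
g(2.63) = 198.87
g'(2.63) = 196.05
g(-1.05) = -12.30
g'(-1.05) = 27.06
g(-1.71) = -41.70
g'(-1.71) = 65.50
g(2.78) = 229.81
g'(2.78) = 216.72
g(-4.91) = -892.72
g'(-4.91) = 548.31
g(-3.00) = -205.00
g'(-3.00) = 201.00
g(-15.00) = -26233.00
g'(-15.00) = 5289.00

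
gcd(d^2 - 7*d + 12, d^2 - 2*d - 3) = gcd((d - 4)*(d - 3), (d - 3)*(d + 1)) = d - 3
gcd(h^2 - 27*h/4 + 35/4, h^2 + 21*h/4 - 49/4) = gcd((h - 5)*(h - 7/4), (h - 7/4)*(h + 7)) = h - 7/4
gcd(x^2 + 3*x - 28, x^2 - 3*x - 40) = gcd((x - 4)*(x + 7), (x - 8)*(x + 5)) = 1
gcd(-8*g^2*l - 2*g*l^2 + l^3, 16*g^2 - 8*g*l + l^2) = 4*g - l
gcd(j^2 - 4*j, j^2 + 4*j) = j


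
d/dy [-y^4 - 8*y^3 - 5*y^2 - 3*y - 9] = -4*y^3 - 24*y^2 - 10*y - 3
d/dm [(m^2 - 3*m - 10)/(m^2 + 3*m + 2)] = 6/(m^2 + 2*m + 1)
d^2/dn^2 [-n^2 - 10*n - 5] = -2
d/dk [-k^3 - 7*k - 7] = -3*k^2 - 7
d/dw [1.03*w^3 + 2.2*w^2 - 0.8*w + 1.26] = 3.09*w^2 + 4.4*w - 0.8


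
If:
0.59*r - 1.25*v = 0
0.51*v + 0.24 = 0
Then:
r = -1.00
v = -0.47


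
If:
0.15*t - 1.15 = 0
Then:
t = 7.67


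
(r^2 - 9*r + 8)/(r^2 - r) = (r - 8)/r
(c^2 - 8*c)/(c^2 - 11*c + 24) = c/(c - 3)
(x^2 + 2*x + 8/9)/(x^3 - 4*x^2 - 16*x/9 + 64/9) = (3*x + 2)/(3*x^2 - 16*x + 16)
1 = 1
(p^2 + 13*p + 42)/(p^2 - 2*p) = (p^2 + 13*p + 42)/(p*(p - 2))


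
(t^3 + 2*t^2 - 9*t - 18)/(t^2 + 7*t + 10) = (t^2 - 9)/(t + 5)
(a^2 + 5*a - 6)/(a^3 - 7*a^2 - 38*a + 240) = (a - 1)/(a^2 - 13*a + 40)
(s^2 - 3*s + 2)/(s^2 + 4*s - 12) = (s - 1)/(s + 6)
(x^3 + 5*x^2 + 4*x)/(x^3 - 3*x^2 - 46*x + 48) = x*(x^2 + 5*x + 4)/(x^3 - 3*x^2 - 46*x + 48)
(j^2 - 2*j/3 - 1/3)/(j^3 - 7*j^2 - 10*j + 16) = (j + 1/3)/(j^2 - 6*j - 16)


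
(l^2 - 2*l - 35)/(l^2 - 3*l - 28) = (l + 5)/(l + 4)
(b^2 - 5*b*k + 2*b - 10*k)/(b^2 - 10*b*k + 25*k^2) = (b + 2)/(b - 5*k)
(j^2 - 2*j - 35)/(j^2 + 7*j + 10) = (j - 7)/(j + 2)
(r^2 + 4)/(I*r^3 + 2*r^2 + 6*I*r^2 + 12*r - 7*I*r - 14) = (-I*r + 2)/(r^2 + 6*r - 7)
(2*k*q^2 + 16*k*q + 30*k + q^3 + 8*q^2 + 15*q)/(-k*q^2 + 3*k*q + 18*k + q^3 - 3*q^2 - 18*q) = (2*k*q + 10*k + q^2 + 5*q)/(-k*q + 6*k + q^2 - 6*q)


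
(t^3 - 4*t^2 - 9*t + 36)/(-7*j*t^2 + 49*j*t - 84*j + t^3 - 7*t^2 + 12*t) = (t + 3)/(-7*j + t)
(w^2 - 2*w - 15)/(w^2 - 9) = (w - 5)/(w - 3)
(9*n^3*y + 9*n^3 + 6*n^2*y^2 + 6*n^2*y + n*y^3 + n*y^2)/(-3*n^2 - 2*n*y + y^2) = n*(9*n^2*y + 9*n^2 + 6*n*y^2 + 6*n*y + y^3 + y^2)/(-3*n^2 - 2*n*y + y^2)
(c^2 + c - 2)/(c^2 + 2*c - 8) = (c^2 + c - 2)/(c^2 + 2*c - 8)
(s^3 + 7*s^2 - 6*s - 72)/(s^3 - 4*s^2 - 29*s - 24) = (-s^3 - 7*s^2 + 6*s + 72)/(-s^3 + 4*s^2 + 29*s + 24)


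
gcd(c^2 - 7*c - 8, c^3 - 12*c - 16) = 1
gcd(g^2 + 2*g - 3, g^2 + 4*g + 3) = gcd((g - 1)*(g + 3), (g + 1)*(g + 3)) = g + 3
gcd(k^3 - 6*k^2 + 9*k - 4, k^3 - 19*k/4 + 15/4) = k - 1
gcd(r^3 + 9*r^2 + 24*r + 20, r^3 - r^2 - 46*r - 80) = r^2 + 7*r + 10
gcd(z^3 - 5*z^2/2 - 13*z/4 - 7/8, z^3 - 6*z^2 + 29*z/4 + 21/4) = z^2 - 3*z - 7/4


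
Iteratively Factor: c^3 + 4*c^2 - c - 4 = (c + 1)*(c^2 + 3*c - 4) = (c - 1)*(c + 1)*(c + 4)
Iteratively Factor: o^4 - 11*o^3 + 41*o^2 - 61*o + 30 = (o - 2)*(o^3 - 9*o^2 + 23*o - 15) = (o - 5)*(o - 2)*(o^2 - 4*o + 3) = (o - 5)*(o - 2)*(o - 1)*(o - 3)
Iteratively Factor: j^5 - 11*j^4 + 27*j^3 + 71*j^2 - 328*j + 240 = (j - 1)*(j^4 - 10*j^3 + 17*j^2 + 88*j - 240) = (j - 1)*(j + 3)*(j^3 - 13*j^2 + 56*j - 80) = (j - 5)*(j - 1)*(j + 3)*(j^2 - 8*j + 16) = (j - 5)*(j - 4)*(j - 1)*(j + 3)*(j - 4)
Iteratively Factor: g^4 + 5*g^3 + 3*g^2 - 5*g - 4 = (g + 1)*(g^3 + 4*g^2 - g - 4) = (g - 1)*(g + 1)*(g^2 + 5*g + 4) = (g - 1)*(g + 1)*(g + 4)*(g + 1)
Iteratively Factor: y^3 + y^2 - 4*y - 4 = (y - 2)*(y^2 + 3*y + 2) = (y - 2)*(y + 2)*(y + 1)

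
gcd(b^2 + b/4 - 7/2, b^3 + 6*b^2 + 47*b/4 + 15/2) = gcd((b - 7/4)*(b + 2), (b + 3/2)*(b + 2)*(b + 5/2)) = b + 2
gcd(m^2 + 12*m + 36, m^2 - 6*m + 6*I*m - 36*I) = 1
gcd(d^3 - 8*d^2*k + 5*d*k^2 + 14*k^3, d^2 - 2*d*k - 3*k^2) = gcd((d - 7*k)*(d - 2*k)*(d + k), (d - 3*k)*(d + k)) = d + k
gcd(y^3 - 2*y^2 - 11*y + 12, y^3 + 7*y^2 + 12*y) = y + 3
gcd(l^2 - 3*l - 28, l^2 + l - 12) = l + 4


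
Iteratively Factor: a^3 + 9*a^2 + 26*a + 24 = (a + 4)*(a^2 + 5*a + 6) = (a + 3)*(a + 4)*(a + 2)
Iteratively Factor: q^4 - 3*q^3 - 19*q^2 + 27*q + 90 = (q - 5)*(q^3 + 2*q^2 - 9*q - 18) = (q - 5)*(q - 3)*(q^2 + 5*q + 6) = (q - 5)*(q - 3)*(q + 3)*(q + 2)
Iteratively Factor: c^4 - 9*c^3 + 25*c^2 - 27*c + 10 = (c - 1)*(c^3 - 8*c^2 + 17*c - 10) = (c - 5)*(c - 1)*(c^2 - 3*c + 2) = (c - 5)*(c - 2)*(c - 1)*(c - 1)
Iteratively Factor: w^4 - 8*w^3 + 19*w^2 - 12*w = (w - 3)*(w^3 - 5*w^2 + 4*w) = (w - 3)*(w - 1)*(w^2 - 4*w) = (w - 4)*(w - 3)*(w - 1)*(w)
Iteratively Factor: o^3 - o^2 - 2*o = (o)*(o^2 - o - 2) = o*(o - 2)*(o + 1)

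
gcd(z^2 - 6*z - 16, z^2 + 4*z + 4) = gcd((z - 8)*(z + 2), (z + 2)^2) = z + 2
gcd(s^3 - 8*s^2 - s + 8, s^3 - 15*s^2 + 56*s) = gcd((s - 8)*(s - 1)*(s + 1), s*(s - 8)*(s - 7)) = s - 8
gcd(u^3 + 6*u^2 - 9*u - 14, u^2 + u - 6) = u - 2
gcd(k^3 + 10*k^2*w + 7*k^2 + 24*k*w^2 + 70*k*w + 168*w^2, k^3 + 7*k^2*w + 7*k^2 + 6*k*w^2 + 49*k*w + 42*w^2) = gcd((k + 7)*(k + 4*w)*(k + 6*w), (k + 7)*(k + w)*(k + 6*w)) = k^2 + 6*k*w + 7*k + 42*w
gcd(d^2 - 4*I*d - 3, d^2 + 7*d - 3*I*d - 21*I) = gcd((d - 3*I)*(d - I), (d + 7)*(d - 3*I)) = d - 3*I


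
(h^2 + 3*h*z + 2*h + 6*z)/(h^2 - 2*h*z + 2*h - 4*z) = (-h - 3*z)/(-h + 2*z)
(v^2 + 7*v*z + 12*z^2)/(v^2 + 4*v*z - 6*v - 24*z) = (v + 3*z)/(v - 6)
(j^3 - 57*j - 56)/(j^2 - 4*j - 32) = (j^2 + 8*j + 7)/(j + 4)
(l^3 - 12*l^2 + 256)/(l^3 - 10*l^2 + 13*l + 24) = (l^2 - 4*l - 32)/(l^2 - 2*l - 3)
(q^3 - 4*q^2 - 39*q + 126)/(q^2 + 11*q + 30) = (q^2 - 10*q + 21)/(q + 5)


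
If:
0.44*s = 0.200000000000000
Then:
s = 0.45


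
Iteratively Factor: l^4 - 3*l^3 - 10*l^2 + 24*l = (l)*(l^3 - 3*l^2 - 10*l + 24) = l*(l - 2)*(l^2 - l - 12) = l*(l - 4)*(l - 2)*(l + 3)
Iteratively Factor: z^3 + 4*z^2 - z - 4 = (z + 1)*(z^2 + 3*z - 4) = (z - 1)*(z + 1)*(z + 4)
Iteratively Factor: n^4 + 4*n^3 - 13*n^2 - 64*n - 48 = (n + 3)*(n^3 + n^2 - 16*n - 16) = (n - 4)*(n + 3)*(n^2 + 5*n + 4) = (n - 4)*(n + 1)*(n + 3)*(n + 4)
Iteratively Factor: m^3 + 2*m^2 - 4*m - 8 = (m + 2)*(m^2 - 4) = (m - 2)*(m + 2)*(m + 2)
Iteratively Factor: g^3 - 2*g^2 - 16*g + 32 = (g - 4)*(g^2 + 2*g - 8) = (g - 4)*(g - 2)*(g + 4)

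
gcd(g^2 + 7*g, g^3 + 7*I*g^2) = g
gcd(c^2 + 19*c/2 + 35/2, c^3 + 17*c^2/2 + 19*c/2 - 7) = c + 7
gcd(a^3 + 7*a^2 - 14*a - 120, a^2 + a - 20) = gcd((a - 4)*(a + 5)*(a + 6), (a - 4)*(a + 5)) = a^2 + a - 20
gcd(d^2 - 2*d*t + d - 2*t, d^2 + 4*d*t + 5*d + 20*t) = 1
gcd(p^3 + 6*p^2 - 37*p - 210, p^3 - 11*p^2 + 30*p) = p - 6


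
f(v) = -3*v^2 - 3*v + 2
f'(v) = -6*v - 3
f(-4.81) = -52.98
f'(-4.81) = 25.86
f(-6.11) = -91.67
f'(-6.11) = 33.66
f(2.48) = -23.89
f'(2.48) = -17.88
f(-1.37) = 0.48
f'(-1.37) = 5.22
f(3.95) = -56.66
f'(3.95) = -26.70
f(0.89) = -3.05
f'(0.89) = -8.34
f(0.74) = -1.86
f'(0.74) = -7.44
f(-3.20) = -19.12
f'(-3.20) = 16.20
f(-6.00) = -88.00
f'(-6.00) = 33.00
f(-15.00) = -628.00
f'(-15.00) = 87.00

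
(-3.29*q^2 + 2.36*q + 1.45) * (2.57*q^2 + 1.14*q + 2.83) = -8.4553*q^4 + 2.3146*q^3 - 2.8938*q^2 + 8.3318*q + 4.1035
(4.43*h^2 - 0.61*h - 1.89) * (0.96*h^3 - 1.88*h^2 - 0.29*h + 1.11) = 4.2528*h^5 - 8.914*h^4 - 1.9523*h^3 + 8.6474*h^2 - 0.129*h - 2.0979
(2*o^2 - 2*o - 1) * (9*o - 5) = 18*o^3 - 28*o^2 + o + 5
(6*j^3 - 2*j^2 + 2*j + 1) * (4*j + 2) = 24*j^4 + 4*j^3 + 4*j^2 + 8*j + 2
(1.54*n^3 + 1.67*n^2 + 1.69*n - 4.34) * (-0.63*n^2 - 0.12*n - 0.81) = -0.9702*n^5 - 1.2369*n^4 - 2.5125*n^3 + 1.1787*n^2 - 0.8481*n + 3.5154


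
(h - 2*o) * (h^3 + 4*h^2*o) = h^4 + 2*h^3*o - 8*h^2*o^2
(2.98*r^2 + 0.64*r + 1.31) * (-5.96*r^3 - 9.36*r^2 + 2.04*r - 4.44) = -17.7608*r^5 - 31.7072*r^4 - 7.7188*r^3 - 24.1872*r^2 - 0.1692*r - 5.8164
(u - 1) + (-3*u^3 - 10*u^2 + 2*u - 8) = -3*u^3 - 10*u^2 + 3*u - 9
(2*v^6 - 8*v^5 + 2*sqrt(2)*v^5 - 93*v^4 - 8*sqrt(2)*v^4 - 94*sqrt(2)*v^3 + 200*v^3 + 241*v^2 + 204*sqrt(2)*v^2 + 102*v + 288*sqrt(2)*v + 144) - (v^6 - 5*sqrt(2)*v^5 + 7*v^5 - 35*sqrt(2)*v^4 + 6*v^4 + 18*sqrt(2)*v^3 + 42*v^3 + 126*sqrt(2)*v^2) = v^6 - 15*v^5 + 7*sqrt(2)*v^5 - 99*v^4 + 27*sqrt(2)*v^4 - 112*sqrt(2)*v^3 + 158*v^3 + 78*sqrt(2)*v^2 + 241*v^2 + 102*v + 288*sqrt(2)*v + 144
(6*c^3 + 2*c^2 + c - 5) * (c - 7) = 6*c^4 - 40*c^3 - 13*c^2 - 12*c + 35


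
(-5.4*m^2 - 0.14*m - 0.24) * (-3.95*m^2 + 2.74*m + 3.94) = 21.33*m^4 - 14.243*m^3 - 20.7116*m^2 - 1.2092*m - 0.9456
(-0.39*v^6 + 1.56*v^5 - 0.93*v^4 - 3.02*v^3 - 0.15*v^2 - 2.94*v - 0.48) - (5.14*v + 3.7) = -0.39*v^6 + 1.56*v^5 - 0.93*v^4 - 3.02*v^3 - 0.15*v^2 - 8.08*v - 4.18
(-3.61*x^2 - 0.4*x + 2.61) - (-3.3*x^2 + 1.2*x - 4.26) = -0.31*x^2 - 1.6*x + 6.87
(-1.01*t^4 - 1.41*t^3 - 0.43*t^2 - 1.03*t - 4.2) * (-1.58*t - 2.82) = 1.5958*t^5 + 5.076*t^4 + 4.6556*t^3 + 2.84*t^2 + 9.5406*t + 11.844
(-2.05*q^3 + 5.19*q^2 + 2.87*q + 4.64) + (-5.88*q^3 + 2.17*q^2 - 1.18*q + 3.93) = -7.93*q^3 + 7.36*q^2 + 1.69*q + 8.57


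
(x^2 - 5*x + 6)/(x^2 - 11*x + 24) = (x - 2)/(x - 8)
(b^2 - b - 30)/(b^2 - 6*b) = (b + 5)/b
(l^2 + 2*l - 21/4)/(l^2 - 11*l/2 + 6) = (l + 7/2)/(l - 4)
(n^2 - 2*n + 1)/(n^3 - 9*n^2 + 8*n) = (n - 1)/(n*(n - 8))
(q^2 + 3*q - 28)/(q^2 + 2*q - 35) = (q - 4)/(q - 5)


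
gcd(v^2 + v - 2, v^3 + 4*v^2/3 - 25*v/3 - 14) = v + 2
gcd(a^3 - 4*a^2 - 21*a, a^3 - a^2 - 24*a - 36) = a + 3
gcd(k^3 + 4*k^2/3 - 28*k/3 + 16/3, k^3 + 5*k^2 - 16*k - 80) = k + 4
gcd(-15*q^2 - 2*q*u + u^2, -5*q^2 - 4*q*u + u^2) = 5*q - u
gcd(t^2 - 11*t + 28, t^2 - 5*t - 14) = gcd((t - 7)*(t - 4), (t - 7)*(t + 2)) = t - 7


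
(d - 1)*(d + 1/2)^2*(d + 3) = d^4 + 3*d^3 - 3*d^2/4 - 5*d/2 - 3/4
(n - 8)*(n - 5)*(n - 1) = n^3 - 14*n^2 + 53*n - 40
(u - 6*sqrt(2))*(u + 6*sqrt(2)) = u^2 - 72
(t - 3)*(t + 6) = t^2 + 3*t - 18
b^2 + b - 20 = (b - 4)*(b + 5)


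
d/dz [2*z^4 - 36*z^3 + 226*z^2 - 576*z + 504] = 8*z^3 - 108*z^2 + 452*z - 576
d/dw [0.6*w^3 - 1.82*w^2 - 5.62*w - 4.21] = 1.8*w^2 - 3.64*w - 5.62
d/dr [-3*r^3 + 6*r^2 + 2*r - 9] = -9*r^2 + 12*r + 2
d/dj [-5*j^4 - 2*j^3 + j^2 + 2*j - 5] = -20*j^3 - 6*j^2 + 2*j + 2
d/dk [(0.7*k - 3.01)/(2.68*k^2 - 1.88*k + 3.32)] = (-1.876*k^2 + 16.1336*k - 3.3348)/(7.1824*k^4 - 10.0768*k^3 + 21.3296*k^2 - 12.4832*k + 11.0224)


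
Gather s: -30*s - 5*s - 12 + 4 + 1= -35*s - 7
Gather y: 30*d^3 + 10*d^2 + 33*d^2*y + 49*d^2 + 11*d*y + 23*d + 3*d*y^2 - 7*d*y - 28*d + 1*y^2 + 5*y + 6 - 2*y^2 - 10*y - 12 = 30*d^3 + 59*d^2 - 5*d + y^2*(3*d - 1) + y*(33*d^2 + 4*d - 5) - 6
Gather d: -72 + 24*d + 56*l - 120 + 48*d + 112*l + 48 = 72*d + 168*l - 144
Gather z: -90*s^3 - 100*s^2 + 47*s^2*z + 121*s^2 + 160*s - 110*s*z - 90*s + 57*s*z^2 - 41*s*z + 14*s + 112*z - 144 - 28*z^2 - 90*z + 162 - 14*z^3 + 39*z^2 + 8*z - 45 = -90*s^3 + 21*s^2 + 84*s - 14*z^3 + z^2*(57*s + 11) + z*(47*s^2 - 151*s + 30) - 27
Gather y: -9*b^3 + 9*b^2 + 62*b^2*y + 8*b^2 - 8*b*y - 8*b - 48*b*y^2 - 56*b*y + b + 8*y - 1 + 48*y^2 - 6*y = -9*b^3 + 17*b^2 - 7*b + y^2*(48 - 48*b) + y*(62*b^2 - 64*b + 2) - 1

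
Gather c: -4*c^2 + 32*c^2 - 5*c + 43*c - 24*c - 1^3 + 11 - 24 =28*c^2 + 14*c - 14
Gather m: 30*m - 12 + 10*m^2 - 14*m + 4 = 10*m^2 + 16*m - 8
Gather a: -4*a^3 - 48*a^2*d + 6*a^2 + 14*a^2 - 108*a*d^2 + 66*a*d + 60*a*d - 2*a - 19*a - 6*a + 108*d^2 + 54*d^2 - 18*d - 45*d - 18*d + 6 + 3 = -4*a^3 + a^2*(20 - 48*d) + a*(-108*d^2 + 126*d - 27) + 162*d^2 - 81*d + 9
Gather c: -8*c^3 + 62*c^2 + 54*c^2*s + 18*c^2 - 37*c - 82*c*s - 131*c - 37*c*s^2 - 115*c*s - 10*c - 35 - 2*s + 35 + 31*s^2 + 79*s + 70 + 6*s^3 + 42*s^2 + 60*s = -8*c^3 + c^2*(54*s + 80) + c*(-37*s^2 - 197*s - 178) + 6*s^3 + 73*s^2 + 137*s + 70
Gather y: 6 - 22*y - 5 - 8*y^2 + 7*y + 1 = -8*y^2 - 15*y + 2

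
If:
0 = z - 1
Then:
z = 1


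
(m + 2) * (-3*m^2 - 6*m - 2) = -3*m^3 - 12*m^2 - 14*m - 4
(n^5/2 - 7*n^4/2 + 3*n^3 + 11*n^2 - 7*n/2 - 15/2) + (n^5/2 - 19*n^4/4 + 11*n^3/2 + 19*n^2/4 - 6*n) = n^5 - 33*n^4/4 + 17*n^3/2 + 63*n^2/4 - 19*n/2 - 15/2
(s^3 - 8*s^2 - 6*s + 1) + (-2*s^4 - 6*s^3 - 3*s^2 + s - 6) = -2*s^4 - 5*s^3 - 11*s^2 - 5*s - 5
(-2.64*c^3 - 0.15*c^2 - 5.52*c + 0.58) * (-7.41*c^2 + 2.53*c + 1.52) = 19.5624*c^5 - 5.5677*c^4 + 36.5109*c^3 - 18.4914*c^2 - 6.923*c + 0.8816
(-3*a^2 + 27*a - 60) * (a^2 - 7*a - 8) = -3*a^4 + 48*a^3 - 225*a^2 + 204*a + 480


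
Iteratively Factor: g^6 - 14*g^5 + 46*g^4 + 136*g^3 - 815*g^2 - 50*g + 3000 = (g - 5)*(g^5 - 9*g^4 + g^3 + 141*g^2 - 110*g - 600) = (g - 5)*(g + 3)*(g^4 - 12*g^3 + 37*g^2 + 30*g - 200) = (g - 5)^2*(g + 3)*(g^3 - 7*g^2 + 2*g + 40) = (g - 5)^3*(g + 3)*(g^2 - 2*g - 8) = (g - 5)^3*(g - 4)*(g + 3)*(g + 2)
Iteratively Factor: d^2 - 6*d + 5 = (d - 5)*(d - 1)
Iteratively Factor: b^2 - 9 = (b + 3)*(b - 3)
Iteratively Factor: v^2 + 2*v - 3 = (v + 3)*(v - 1)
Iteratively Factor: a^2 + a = (a + 1)*(a)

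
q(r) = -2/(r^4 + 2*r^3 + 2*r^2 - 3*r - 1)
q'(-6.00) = 0.00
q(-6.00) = 0.00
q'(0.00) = -6.00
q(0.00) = 2.00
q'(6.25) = 0.00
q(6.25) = -0.00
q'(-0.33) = -348.93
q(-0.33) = -13.53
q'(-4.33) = -0.01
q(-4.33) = -0.01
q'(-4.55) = -0.01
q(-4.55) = -0.01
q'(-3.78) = -0.02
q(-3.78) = -0.01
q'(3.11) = 0.01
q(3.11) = -0.01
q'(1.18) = 2.77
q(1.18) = -0.58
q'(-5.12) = -0.00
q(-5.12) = -0.00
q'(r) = -2*(-4*r^3 - 6*r^2 - 4*r + 3)/(r^4 + 2*r^3 + 2*r^2 - 3*r - 1)^2 = 2*(4*r^3 + 6*r^2 + 4*r - 3)/(r^4 + 2*r^3 + 2*r^2 - 3*r - 1)^2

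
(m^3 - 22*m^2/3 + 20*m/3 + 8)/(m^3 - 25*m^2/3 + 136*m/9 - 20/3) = 3*(3*m^2 - 4*m - 4)/(9*m^2 - 21*m + 10)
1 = 1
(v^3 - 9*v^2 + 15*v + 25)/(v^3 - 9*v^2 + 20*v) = (v^2 - 4*v - 5)/(v*(v - 4))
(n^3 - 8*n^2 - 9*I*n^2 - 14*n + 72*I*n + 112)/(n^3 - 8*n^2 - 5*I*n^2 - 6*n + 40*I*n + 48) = (n - 7*I)/(n - 3*I)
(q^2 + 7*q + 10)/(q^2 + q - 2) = (q + 5)/(q - 1)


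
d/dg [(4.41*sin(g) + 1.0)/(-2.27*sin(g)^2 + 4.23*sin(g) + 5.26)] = (10.0107*sin(g)^2 + 4.54*sin(g) + 18.9666)*cos(g)/(5.1529*sin(g)^4 - 19.2042*sin(g)^3 - 5.98749999999999*sin(g)^2 + 44.4996*sin(g) + 27.6676)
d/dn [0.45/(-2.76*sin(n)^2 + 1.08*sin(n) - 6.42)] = (2.484*sin(n) - 0.486)*cos(n)/(2.76*sin(n)^2 - 1.08*sin(n) + 6.42)^2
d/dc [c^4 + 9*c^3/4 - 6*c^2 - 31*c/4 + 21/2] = 4*c^3 + 27*c^2/4 - 12*c - 31/4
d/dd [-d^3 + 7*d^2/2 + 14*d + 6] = -3*d^2 + 7*d + 14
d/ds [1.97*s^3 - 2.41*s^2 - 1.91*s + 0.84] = 5.91*s^2 - 4.82*s - 1.91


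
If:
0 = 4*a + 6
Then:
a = -3/2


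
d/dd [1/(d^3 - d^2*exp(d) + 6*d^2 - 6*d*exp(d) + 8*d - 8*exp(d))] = (d^2*exp(d) - 3*d^2 + 8*d*exp(d) - 12*d + 14*exp(d) - 8)/(d^3 - d^2*exp(d) + 6*d^2 - 6*d*exp(d) + 8*d - 8*exp(d))^2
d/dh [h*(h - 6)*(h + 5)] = 3*h^2 - 2*h - 30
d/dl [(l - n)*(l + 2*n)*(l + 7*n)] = 3*l^2 + 16*l*n + 5*n^2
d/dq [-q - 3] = -1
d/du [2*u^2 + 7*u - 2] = 4*u + 7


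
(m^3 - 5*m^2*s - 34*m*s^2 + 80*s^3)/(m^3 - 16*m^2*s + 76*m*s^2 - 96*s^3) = (-m - 5*s)/(-m + 6*s)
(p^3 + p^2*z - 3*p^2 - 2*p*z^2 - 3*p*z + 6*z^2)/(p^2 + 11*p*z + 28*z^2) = (p^3 + p^2*z - 3*p^2 - 2*p*z^2 - 3*p*z + 6*z^2)/(p^2 + 11*p*z + 28*z^2)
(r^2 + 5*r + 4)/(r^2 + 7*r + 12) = (r + 1)/(r + 3)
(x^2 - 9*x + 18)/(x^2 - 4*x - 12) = (x - 3)/(x + 2)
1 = 1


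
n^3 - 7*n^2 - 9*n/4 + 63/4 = (n - 7)*(n - 3/2)*(n + 3/2)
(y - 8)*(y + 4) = y^2 - 4*y - 32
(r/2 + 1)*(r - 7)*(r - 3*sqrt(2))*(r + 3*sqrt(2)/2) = r^4/2 - 5*r^3/2 - 3*sqrt(2)*r^3/4 - 23*r^2/2 + 15*sqrt(2)*r^2/4 + 21*sqrt(2)*r/2 + 45*r/2 + 63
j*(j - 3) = j^2 - 3*j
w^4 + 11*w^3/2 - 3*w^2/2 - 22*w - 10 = (w - 2)*(w + 1/2)*(w + 2)*(w + 5)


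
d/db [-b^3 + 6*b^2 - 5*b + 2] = -3*b^2 + 12*b - 5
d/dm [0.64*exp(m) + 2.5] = 0.64*exp(m)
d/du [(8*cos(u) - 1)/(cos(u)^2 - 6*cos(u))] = 2*(4*sin(u) + 3*sin(u)/cos(u)^2 - tan(u))/(cos(u) - 6)^2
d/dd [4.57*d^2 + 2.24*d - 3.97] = 9.14*d + 2.24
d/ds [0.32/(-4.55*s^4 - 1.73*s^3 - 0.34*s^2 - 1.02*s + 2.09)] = (5.824*s^3 + 1.6608*s^2 + 0.2176*s + 0.3264)/(4.55*s^4 + 1.73*s^3 + 0.34*s^2 + 1.02*s - 2.09)^2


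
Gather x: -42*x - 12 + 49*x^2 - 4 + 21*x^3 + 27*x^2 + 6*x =21*x^3 + 76*x^2 - 36*x - 16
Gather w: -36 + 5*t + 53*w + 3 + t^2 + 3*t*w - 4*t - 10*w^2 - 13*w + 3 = t^2 + t - 10*w^2 + w*(3*t + 40) - 30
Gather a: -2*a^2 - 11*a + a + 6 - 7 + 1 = -2*a^2 - 10*a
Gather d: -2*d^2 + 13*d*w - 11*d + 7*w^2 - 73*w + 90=-2*d^2 + d*(13*w - 11) + 7*w^2 - 73*w + 90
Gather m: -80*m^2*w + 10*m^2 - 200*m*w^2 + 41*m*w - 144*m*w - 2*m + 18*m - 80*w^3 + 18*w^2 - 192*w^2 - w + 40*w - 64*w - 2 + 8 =m^2*(10 - 80*w) + m*(-200*w^2 - 103*w + 16) - 80*w^3 - 174*w^2 - 25*w + 6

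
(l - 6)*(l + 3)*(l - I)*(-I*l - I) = -I*l^4 - l^3 + 2*I*l^3 + 2*l^2 + 21*I*l^2 + 21*l + 18*I*l + 18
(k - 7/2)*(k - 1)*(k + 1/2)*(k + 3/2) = k^4 - 5*k^3/2 - 19*k^2/4 + 29*k/8 + 21/8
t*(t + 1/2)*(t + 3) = t^3 + 7*t^2/2 + 3*t/2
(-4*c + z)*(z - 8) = -4*c*z + 32*c + z^2 - 8*z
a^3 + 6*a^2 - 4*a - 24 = (a - 2)*(a + 2)*(a + 6)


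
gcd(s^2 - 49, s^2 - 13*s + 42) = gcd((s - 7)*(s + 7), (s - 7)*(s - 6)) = s - 7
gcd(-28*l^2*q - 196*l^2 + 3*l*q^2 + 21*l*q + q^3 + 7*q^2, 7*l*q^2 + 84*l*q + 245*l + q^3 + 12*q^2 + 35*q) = 7*l*q + 49*l + q^2 + 7*q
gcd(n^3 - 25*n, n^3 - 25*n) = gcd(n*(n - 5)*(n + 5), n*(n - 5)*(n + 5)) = n^3 - 25*n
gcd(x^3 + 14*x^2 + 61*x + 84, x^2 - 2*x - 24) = x + 4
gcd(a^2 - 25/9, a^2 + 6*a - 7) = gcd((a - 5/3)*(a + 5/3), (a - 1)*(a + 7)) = 1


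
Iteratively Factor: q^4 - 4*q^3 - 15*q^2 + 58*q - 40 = (q + 4)*(q^3 - 8*q^2 + 17*q - 10) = (q - 2)*(q + 4)*(q^2 - 6*q + 5) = (q - 5)*(q - 2)*(q + 4)*(q - 1)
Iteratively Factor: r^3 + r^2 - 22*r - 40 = (r + 2)*(r^2 - r - 20) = (r + 2)*(r + 4)*(r - 5)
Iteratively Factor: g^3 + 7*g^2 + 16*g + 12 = (g + 2)*(g^2 + 5*g + 6) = (g + 2)^2*(g + 3)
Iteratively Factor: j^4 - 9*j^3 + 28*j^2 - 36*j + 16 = (j - 2)*(j^3 - 7*j^2 + 14*j - 8) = (j - 4)*(j - 2)*(j^2 - 3*j + 2) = (j - 4)*(j - 2)^2*(j - 1)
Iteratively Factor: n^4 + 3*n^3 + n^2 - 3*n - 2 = (n + 1)*(n^3 + 2*n^2 - n - 2) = (n + 1)*(n + 2)*(n^2 - 1) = (n + 1)^2*(n + 2)*(n - 1)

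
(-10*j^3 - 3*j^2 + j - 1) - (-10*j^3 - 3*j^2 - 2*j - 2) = 3*j + 1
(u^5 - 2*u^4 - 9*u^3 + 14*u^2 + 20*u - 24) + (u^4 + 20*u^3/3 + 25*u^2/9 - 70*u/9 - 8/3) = u^5 - u^4 - 7*u^3/3 + 151*u^2/9 + 110*u/9 - 80/3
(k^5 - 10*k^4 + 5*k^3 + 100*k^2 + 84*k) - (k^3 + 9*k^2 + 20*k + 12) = k^5 - 10*k^4 + 4*k^3 + 91*k^2 + 64*k - 12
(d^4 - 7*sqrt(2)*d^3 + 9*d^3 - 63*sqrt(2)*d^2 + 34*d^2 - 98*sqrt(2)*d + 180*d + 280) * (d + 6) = d^5 - 7*sqrt(2)*d^4 + 15*d^4 - 105*sqrt(2)*d^3 + 88*d^3 - 476*sqrt(2)*d^2 + 384*d^2 - 588*sqrt(2)*d + 1360*d + 1680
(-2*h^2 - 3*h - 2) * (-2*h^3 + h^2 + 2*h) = 4*h^5 + 4*h^4 - 3*h^3 - 8*h^2 - 4*h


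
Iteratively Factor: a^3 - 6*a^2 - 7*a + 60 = (a + 3)*(a^2 - 9*a + 20) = (a - 5)*(a + 3)*(a - 4)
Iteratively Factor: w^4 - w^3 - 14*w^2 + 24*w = (w - 2)*(w^3 + w^2 - 12*w) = (w - 2)*(w + 4)*(w^2 - 3*w) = w*(w - 2)*(w + 4)*(w - 3)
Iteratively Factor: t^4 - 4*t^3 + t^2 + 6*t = (t)*(t^3 - 4*t^2 + t + 6) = t*(t + 1)*(t^2 - 5*t + 6) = t*(t - 3)*(t + 1)*(t - 2)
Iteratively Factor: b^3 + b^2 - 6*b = (b + 3)*(b^2 - 2*b) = (b - 2)*(b + 3)*(b)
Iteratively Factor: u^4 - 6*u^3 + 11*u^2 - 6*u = (u - 1)*(u^3 - 5*u^2 + 6*u) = u*(u - 1)*(u^2 - 5*u + 6) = u*(u - 3)*(u - 1)*(u - 2)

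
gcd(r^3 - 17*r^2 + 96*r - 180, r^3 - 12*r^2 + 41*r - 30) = r^2 - 11*r + 30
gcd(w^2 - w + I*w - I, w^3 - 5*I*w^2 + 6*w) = w + I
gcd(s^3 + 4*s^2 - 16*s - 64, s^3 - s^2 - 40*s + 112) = s - 4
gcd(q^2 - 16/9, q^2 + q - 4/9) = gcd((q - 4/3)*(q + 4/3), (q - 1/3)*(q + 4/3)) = q + 4/3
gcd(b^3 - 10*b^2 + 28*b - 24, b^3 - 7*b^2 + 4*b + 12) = b^2 - 8*b + 12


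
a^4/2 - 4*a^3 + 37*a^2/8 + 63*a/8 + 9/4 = (a/2 + 1/4)*(a - 6)*(a - 3)*(a + 1/2)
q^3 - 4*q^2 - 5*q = q*(q - 5)*(q + 1)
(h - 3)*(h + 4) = h^2 + h - 12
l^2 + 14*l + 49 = (l + 7)^2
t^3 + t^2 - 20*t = t*(t - 4)*(t + 5)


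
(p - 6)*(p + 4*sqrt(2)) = p^2 - 6*p + 4*sqrt(2)*p - 24*sqrt(2)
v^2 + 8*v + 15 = (v + 3)*(v + 5)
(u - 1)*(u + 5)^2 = u^3 + 9*u^2 + 15*u - 25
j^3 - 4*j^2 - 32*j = j*(j - 8)*(j + 4)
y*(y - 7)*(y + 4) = y^3 - 3*y^2 - 28*y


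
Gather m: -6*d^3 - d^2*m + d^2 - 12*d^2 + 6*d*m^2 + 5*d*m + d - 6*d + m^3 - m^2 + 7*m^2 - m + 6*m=-6*d^3 - 11*d^2 - 5*d + m^3 + m^2*(6*d + 6) + m*(-d^2 + 5*d + 5)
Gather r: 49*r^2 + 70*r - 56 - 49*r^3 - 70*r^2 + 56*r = -49*r^3 - 21*r^2 + 126*r - 56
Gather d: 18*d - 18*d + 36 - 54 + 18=0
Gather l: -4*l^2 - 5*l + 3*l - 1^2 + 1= -4*l^2 - 2*l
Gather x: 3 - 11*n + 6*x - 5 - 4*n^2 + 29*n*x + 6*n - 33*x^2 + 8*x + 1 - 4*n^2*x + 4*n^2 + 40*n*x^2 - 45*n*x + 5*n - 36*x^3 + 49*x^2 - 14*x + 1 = -36*x^3 + x^2*(40*n + 16) + x*(-4*n^2 - 16*n)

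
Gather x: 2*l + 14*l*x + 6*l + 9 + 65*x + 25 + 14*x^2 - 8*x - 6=8*l + 14*x^2 + x*(14*l + 57) + 28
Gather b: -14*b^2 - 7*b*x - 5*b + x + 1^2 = -14*b^2 + b*(-7*x - 5) + x + 1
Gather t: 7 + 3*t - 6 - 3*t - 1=0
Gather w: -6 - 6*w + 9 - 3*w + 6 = 9 - 9*w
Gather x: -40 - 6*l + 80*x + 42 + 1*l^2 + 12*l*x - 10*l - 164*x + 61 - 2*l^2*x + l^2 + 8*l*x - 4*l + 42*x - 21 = 2*l^2 - 20*l + x*(-2*l^2 + 20*l - 42) + 42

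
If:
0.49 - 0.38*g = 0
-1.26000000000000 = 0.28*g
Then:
No Solution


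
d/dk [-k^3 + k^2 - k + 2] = -3*k^2 + 2*k - 1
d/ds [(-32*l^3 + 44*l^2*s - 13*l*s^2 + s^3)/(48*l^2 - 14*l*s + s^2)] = (26*l^2 - 12*l*s + s^2)/(36*l^2 - 12*l*s + s^2)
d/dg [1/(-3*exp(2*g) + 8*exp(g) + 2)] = (6*exp(g) - 8)*exp(g)/(-3*exp(2*g) + 8*exp(g) + 2)^2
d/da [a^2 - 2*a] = 2*a - 2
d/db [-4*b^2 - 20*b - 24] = -8*b - 20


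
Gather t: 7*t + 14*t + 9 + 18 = 21*t + 27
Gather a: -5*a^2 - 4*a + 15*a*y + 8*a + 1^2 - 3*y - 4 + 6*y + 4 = -5*a^2 + a*(15*y + 4) + 3*y + 1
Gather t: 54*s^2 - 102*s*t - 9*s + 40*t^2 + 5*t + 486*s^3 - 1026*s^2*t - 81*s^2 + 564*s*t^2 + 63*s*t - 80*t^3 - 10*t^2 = 486*s^3 - 27*s^2 - 9*s - 80*t^3 + t^2*(564*s + 30) + t*(-1026*s^2 - 39*s + 5)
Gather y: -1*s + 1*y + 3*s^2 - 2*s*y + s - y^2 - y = 3*s^2 - 2*s*y - y^2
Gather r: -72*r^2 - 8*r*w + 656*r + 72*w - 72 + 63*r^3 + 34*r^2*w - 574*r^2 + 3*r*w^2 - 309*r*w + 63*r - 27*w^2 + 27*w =63*r^3 + r^2*(34*w - 646) + r*(3*w^2 - 317*w + 719) - 27*w^2 + 99*w - 72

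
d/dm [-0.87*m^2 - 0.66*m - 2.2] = -1.74*m - 0.66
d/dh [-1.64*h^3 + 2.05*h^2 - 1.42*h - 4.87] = -4.92*h^2 + 4.1*h - 1.42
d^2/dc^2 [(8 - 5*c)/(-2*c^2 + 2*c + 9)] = 4*((13 - 15*c)*(-2*c^2 + 2*c + 9) - 2*(2*c - 1)^2*(5*c - 8))/(-2*c^2 + 2*c + 9)^3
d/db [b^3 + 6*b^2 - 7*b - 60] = 3*b^2 + 12*b - 7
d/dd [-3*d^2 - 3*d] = -6*d - 3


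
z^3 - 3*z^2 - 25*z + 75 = (z - 5)*(z - 3)*(z + 5)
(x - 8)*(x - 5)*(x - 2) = x^3 - 15*x^2 + 66*x - 80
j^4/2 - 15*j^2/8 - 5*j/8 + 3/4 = (j/2 + 1/2)*(j - 2)*(j - 1/2)*(j + 3/2)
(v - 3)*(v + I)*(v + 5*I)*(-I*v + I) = -I*v^4 + 6*v^3 + 4*I*v^3 - 24*v^2 + 2*I*v^2 + 18*v - 20*I*v + 15*I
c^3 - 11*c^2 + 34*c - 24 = (c - 6)*(c - 4)*(c - 1)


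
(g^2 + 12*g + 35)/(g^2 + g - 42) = (g + 5)/(g - 6)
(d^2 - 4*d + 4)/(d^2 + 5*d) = (d^2 - 4*d + 4)/(d*(d + 5))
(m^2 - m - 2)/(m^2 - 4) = (m + 1)/(m + 2)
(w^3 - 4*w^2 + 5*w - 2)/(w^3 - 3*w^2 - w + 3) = (w^2 - 3*w + 2)/(w^2 - 2*w - 3)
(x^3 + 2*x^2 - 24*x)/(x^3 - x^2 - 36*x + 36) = x*(x - 4)/(x^2 - 7*x + 6)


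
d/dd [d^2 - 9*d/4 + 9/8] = 2*d - 9/4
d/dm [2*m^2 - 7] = 4*m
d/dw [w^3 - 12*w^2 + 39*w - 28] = 3*w^2 - 24*w + 39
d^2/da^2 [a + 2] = 0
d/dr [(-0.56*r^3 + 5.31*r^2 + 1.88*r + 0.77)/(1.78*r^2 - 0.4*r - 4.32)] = (-0.9968*r^4 + 0.448*r^3 + 1.7872*r^2 - 48.6196*r - 7.8136)/(3.1684*r^4 - 1.424*r^3 - 15.2192*r^2 + 3.456*r + 18.6624)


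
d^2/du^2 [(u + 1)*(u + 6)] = 2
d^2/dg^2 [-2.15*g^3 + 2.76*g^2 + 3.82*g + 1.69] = 5.52 - 12.9*g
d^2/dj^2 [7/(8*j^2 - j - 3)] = 14*(64*j^2 - 8*j - (16*j - 1)^2 - 24)/(-8*j^2 + j + 3)^3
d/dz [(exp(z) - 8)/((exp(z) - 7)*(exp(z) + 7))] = (-exp(2*z) + 16*exp(z) - 49)*exp(z)/(exp(4*z) - 98*exp(2*z) + 2401)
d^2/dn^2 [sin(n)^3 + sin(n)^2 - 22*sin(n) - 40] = -9*sin(n)^3 - 4*sin(n)^2 + 28*sin(n) + 2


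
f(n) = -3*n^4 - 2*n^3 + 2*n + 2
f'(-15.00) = 39152.00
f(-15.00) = -145153.00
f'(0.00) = 2.00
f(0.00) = 2.00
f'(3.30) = -494.58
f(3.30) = -419.05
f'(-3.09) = 298.75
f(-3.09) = -218.67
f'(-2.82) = 223.39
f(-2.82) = -148.51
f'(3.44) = -557.49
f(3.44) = -492.64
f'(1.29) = -33.74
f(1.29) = -8.02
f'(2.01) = -119.69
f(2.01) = -59.19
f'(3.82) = -754.47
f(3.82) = -740.66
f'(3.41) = -543.59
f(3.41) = -476.12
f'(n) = -12*n^3 - 6*n^2 + 2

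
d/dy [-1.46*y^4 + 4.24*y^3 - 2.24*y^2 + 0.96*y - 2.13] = -5.84*y^3 + 12.72*y^2 - 4.48*y + 0.96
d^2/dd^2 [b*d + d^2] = 2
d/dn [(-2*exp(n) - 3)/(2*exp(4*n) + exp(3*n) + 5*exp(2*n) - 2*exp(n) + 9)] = ((2*exp(n) + 3)*(8*exp(3*n) + 3*exp(2*n) + 10*exp(n) - 2) - 4*exp(4*n) - 2*exp(3*n) - 10*exp(2*n) + 4*exp(n) - 18)*exp(n)/(2*exp(4*n) + exp(3*n) + 5*exp(2*n) - 2*exp(n) + 9)^2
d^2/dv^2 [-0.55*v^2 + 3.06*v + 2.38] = -1.10000000000000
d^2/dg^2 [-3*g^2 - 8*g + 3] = -6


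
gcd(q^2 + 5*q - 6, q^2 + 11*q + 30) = q + 6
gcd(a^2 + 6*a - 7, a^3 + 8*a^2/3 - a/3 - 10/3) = a - 1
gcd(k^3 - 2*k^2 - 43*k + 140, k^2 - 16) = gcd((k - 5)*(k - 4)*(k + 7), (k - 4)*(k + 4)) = k - 4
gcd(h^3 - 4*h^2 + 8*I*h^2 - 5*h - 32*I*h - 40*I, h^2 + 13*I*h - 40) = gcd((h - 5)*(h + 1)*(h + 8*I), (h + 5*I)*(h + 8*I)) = h + 8*I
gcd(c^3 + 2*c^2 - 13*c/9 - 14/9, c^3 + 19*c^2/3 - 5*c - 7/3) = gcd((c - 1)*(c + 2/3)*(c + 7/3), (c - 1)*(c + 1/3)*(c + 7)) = c - 1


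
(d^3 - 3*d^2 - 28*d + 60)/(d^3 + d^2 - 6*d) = (d^2 - d - 30)/(d*(d + 3))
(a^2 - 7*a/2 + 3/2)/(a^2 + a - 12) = (a - 1/2)/(a + 4)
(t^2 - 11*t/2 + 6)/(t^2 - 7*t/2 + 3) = (t - 4)/(t - 2)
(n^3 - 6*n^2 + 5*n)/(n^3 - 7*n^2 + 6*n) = (n - 5)/(n - 6)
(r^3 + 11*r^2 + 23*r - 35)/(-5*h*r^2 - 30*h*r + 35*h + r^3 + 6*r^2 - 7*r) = (r + 5)/(-5*h + r)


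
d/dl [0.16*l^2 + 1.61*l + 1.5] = 0.32*l + 1.61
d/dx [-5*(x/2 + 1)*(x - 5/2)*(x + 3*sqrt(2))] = -15*x^2/2 - 15*sqrt(2)*x + 5*x/2 + 15*sqrt(2)/4 + 25/2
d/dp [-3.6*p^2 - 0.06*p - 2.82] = -7.2*p - 0.06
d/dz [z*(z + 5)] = 2*z + 5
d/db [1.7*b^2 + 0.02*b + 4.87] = 3.4*b + 0.02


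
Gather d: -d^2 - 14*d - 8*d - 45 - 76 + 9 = -d^2 - 22*d - 112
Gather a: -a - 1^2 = -a - 1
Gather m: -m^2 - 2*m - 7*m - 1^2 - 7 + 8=-m^2 - 9*m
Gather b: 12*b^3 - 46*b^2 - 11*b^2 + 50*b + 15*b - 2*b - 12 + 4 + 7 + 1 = 12*b^3 - 57*b^2 + 63*b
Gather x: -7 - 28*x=-28*x - 7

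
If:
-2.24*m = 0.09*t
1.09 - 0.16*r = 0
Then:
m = -0.0401785714285714*t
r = 6.81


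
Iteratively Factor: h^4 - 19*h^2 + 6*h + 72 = (h - 3)*(h^3 + 3*h^2 - 10*h - 24) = (h - 3)^2*(h^2 + 6*h + 8) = (h - 3)^2*(h + 2)*(h + 4)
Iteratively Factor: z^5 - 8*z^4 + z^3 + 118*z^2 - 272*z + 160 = (z - 5)*(z^4 - 3*z^3 - 14*z^2 + 48*z - 32) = (z - 5)*(z - 4)*(z^3 + z^2 - 10*z + 8) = (z - 5)*(z - 4)*(z + 4)*(z^2 - 3*z + 2) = (z - 5)*(z - 4)*(z - 2)*(z + 4)*(z - 1)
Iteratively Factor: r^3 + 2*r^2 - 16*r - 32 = (r - 4)*(r^2 + 6*r + 8) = (r - 4)*(r + 4)*(r + 2)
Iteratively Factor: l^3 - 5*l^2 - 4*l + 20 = (l - 2)*(l^2 - 3*l - 10) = (l - 5)*(l - 2)*(l + 2)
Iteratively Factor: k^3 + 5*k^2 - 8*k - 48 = (k + 4)*(k^2 + k - 12) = (k + 4)^2*(k - 3)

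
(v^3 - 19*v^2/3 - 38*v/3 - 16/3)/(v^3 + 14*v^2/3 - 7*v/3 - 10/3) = (v^2 - 7*v - 8)/(v^2 + 4*v - 5)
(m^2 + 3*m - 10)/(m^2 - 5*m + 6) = (m + 5)/(m - 3)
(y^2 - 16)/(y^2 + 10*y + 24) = (y - 4)/(y + 6)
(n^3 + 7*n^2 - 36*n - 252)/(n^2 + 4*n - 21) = (n^2 - 36)/(n - 3)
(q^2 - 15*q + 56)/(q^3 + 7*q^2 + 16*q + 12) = (q^2 - 15*q + 56)/(q^3 + 7*q^2 + 16*q + 12)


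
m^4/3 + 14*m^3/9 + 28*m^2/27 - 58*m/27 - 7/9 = (m/3 + 1)*(m - 1)*(m + 1/3)*(m + 7/3)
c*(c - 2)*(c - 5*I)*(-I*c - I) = -I*c^4 - 5*c^3 + I*c^3 + 5*c^2 + 2*I*c^2 + 10*c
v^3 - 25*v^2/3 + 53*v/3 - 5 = (v - 5)*(v - 3)*(v - 1/3)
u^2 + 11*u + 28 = (u + 4)*(u + 7)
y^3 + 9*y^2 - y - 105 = (y - 3)*(y + 5)*(y + 7)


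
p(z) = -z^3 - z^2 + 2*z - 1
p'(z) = -3*z^2 - 2*z + 2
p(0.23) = -0.61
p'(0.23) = 1.38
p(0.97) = -0.91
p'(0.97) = -2.76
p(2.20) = -12.09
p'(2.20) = -16.92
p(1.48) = -3.47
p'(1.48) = -7.53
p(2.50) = -17.88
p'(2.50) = -21.75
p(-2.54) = 3.86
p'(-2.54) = -12.27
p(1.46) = -3.32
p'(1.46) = -7.31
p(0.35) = -0.47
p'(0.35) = 0.93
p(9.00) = -793.00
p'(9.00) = -259.00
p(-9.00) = 629.00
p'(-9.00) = -223.00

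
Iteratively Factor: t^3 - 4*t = (t - 2)*(t^2 + 2*t) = t*(t - 2)*(t + 2)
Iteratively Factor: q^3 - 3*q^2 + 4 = (q + 1)*(q^2 - 4*q + 4) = (q - 2)*(q + 1)*(q - 2)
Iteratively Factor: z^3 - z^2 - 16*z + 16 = (z + 4)*(z^2 - 5*z + 4) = (z - 1)*(z + 4)*(z - 4)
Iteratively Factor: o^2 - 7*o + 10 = (o - 5)*(o - 2)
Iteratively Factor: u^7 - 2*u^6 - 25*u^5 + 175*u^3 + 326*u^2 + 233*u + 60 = (u + 1)*(u^6 - 3*u^5 - 22*u^4 + 22*u^3 + 153*u^2 + 173*u + 60) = (u + 1)^2*(u^5 - 4*u^4 - 18*u^3 + 40*u^2 + 113*u + 60) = (u + 1)^3*(u^4 - 5*u^3 - 13*u^2 + 53*u + 60) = (u + 1)^4*(u^3 - 6*u^2 - 7*u + 60) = (u - 4)*(u + 1)^4*(u^2 - 2*u - 15) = (u - 5)*(u - 4)*(u + 1)^4*(u + 3)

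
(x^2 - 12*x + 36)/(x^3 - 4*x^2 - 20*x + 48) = (x - 6)/(x^2 + 2*x - 8)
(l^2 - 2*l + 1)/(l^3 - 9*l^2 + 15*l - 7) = 1/(l - 7)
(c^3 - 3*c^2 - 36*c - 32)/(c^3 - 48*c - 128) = (c + 1)/(c + 4)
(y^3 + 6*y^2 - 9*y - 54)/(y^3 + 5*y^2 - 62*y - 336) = (y^2 - 9)/(y^2 - y - 56)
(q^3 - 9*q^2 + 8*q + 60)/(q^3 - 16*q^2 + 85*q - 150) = (q + 2)/(q - 5)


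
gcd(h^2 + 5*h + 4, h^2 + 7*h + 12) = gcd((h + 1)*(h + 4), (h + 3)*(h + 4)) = h + 4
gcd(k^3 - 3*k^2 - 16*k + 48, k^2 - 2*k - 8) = k - 4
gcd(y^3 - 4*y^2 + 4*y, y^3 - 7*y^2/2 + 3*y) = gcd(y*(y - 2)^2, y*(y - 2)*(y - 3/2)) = y^2 - 2*y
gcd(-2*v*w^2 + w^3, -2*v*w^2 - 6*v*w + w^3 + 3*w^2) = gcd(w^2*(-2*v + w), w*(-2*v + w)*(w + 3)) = 2*v*w - w^2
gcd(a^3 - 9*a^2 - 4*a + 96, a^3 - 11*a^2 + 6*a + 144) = a^2 - 5*a - 24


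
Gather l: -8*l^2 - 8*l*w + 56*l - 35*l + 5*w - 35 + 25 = -8*l^2 + l*(21 - 8*w) + 5*w - 10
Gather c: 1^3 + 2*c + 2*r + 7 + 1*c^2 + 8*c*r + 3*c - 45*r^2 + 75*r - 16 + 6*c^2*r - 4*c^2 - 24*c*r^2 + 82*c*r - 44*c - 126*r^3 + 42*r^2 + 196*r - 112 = c^2*(6*r - 3) + c*(-24*r^2 + 90*r - 39) - 126*r^3 - 3*r^2 + 273*r - 120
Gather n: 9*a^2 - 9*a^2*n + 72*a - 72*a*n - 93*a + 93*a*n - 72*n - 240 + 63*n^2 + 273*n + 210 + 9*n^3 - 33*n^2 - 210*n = 9*a^2 - 21*a + 9*n^3 + 30*n^2 + n*(-9*a^2 + 21*a - 9) - 30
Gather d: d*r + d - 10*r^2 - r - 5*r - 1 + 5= d*(r + 1) - 10*r^2 - 6*r + 4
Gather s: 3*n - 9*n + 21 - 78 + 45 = -6*n - 12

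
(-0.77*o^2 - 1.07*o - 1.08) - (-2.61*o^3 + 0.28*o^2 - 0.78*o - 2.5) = 2.61*o^3 - 1.05*o^2 - 0.29*o + 1.42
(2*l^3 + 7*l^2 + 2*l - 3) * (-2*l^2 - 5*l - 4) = -4*l^5 - 24*l^4 - 47*l^3 - 32*l^2 + 7*l + 12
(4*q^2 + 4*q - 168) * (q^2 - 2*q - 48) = 4*q^4 - 4*q^3 - 368*q^2 + 144*q + 8064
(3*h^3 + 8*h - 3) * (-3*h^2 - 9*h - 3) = -9*h^5 - 27*h^4 - 33*h^3 - 63*h^2 + 3*h + 9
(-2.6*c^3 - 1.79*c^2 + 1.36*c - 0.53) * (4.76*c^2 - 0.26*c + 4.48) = -12.376*c^5 - 7.8444*c^4 - 4.709*c^3 - 10.8956*c^2 + 6.2306*c - 2.3744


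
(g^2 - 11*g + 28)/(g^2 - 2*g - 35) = (g - 4)/(g + 5)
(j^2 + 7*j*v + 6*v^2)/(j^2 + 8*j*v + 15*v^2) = (j^2 + 7*j*v + 6*v^2)/(j^2 + 8*j*v + 15*v^2)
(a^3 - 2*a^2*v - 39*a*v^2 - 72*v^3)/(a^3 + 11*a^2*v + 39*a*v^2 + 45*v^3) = (a - 8*v)/(a + 5*v)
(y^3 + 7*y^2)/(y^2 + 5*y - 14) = y^2/(y - 2)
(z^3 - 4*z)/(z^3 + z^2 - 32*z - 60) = z*(z - 2)/(z^2 - z - 30)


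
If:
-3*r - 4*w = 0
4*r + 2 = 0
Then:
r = -1/2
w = 3/8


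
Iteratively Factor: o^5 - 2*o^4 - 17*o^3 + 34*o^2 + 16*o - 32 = (o - 1)*(o^4 - o^3 - 18*o^2 + 16*o + 32) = (o - 2)*(o - 1)*(o^3 + o^2 - 16*o - 16) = (o - 2)*(o - 1)*(o + 4)*(o^2 - 3*o - 4) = (o - 2)*(o - 1)*(o + 1)*(o + 4)*(o - 4)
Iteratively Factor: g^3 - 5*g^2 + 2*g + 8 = (g - 4)*(g^2 - g - 2) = (g - 4)*(g - 2)*(g + 1)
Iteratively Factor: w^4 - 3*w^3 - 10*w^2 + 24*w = (w - 2)*(w^3 - w^2 - 12*w) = (w - 2)*(w + 3)*(w^2 - 4*w) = (w - 4)*(w - 2)*(w + 3)*(w)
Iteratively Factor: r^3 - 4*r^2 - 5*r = (r)*(r^2 - 4*r - 5) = r*(r + 1)*(r - 5)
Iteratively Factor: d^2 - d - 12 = (d - 4)*(d + 3)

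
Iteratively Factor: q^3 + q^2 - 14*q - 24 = (q + 2)*(q^2 - q - 12) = (q + 2)*(q + 3)*(q - 4)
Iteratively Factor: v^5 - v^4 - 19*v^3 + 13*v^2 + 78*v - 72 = (v + 3)*(v^4 - 4*v^3 - 7*v^2 + 34*v - 24) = (v - 4)*(v + 3)*(v^3 - 7*v + 6) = (v - 4)*(v - 1)*(v + 3)*(v^2 + v - 6) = (v - 4)*(v - 1)*(v + 3)^2*(v - 2)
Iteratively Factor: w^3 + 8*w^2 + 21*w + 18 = (w + 2)*(w^2 + 6*w + 9) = (w + 2)*(w + 3)*(w + 3)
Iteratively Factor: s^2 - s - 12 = (s - 4)*(s + 3)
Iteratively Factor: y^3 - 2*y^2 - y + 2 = (y + 1)*(y^2 - 3*y + 2) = (y - 2)*(y + 1)*(y - 1)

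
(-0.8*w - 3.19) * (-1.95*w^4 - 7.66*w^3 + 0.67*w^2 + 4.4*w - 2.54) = 1.56*w^5 + 12.3485*w^4 + 23.8994*w^3 - 5.6573*w^2 - 12.004*w + 8.1026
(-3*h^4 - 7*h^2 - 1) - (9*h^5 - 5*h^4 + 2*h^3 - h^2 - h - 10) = -9*h^5 + 2*h^4 - 2*h^3 - 6*h^2 + h + 9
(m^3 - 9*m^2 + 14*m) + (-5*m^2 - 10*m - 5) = m^3 - 14*m^2 + 4*m - 5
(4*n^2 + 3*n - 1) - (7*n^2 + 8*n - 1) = -3*n^2 - 5*n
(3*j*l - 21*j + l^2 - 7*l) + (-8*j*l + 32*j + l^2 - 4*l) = -5*j*l + 11*j + 2*l^2 - 11*l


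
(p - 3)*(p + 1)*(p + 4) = p^3 + 2*p^2 - 11*p - 12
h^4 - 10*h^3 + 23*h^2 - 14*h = h*(h - 7)*(h - 2)*(h - 1)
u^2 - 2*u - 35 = (u - 7)*(u + 5)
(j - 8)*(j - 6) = j^2 - 14*j + 48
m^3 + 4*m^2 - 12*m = m*(m - 2)*(m + 6)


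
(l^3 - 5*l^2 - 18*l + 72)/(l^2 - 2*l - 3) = (l^2 - 2*l - 24)/(l + 1)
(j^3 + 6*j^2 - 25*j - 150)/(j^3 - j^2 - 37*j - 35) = (j^2 + j - 30)/(j^2 - 6*j - 7)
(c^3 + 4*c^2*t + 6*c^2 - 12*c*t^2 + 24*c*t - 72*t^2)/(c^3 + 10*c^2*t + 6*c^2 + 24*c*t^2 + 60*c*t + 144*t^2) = (c - 2*t)/(c + 4*t)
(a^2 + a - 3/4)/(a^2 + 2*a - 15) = (a^2 + a - 3/4)/(a^2 + 2*a - 15)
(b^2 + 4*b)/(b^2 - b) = (b + 4)/(b - 1)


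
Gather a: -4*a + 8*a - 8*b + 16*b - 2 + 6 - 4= 4*a + 8*b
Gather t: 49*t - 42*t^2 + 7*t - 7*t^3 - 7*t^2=-7*t^3 - 49*t^2 + 56*t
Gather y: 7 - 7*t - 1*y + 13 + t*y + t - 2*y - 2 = -6*t + y*(t - 3) + 18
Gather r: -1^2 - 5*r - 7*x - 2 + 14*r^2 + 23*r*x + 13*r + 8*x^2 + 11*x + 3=14*r^2 + r*(23*x + 8) + 8*x^2 + 4*x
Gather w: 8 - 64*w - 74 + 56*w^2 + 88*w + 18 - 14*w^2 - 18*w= 42*w^2 + 6*w - 48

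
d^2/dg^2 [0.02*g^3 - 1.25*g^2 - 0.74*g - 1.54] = 0.12*g - 2.5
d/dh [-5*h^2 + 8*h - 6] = 8 - 10*h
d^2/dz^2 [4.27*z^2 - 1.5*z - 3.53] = 8.54000000000000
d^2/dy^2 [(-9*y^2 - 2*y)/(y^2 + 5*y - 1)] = 2*(43*y^3 - 27*y^2 - 6*y - 19)/(y^6 + 15*y^5 + 72*y^4 + 95*y^3 - 72*y^2 + 15*y - 1)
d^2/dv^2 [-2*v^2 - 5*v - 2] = -4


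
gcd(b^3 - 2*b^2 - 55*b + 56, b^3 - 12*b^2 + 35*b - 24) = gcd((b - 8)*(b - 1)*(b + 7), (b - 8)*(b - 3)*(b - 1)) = b^2 - 9*b + 8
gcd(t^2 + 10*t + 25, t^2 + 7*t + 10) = t + 5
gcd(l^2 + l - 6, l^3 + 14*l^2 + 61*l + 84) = l + 3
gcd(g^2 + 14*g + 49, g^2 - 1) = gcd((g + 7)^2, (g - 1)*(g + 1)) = 1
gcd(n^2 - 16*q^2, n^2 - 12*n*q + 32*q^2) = -n + 4*q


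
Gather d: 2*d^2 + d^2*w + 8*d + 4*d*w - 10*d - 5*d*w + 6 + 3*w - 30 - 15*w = d^2*(w + 2) + d*(-w - 2) - 12*w - 24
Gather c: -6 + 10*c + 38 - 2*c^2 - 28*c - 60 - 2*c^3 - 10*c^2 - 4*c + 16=-2*c^3 - 12*c^2 - 22*c - 12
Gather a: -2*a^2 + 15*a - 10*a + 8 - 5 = -2*a^2 + 5*a + 3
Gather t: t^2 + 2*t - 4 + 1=t^2 + 2*t - 3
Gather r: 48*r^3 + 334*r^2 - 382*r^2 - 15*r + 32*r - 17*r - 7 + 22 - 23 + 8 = 48*r^3 - 48*r^2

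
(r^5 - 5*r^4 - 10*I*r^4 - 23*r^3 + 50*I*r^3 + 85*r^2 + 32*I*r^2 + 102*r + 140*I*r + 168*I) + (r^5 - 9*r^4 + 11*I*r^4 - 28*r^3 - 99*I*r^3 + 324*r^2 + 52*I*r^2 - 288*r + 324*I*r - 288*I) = 2*r^5 - 14*r^4 + I*r^4 - 51*r^3 - 49*I*r^3 + 409*r^2 + 84*I*r^2 - 186*r + 464*I*r - 120*I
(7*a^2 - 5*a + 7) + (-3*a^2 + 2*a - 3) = 4*a^2 - 3*a + 4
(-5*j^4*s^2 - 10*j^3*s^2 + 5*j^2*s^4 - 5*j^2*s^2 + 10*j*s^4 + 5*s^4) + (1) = -5*j^4*s^2 - 10*j^3*s^2 + 5*j^2*s^4 - 5*j^2*s^2 + 10*j*s^4 + 5*s^4 + 1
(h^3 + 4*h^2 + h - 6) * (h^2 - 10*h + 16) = h^5 - 6*h^4 - 23*h^3 + 48*h^2 + 76*h - 96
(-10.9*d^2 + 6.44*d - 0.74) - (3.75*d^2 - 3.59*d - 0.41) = -14.65*d^2 + 10.03*d - 0.33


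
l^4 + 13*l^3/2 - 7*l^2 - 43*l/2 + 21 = (l - 3/2)*(l - 1)*(l + 2)*(l + 7)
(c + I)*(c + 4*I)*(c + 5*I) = c^3 + 10*I*c^2 - 29*c - 20*I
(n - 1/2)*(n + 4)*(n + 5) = n^3 + 17*n^2/2 + 31*n/2 - 10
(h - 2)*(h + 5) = h^2 + 3*h - 10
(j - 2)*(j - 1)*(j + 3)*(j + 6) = j^4 + 6*j^3 - 7*j^2 - 36*j + 36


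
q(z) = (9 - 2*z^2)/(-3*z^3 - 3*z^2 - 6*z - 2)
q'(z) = -4*z/(-3*z^3 - 3*z^2 - 6*z - 2) + (9 - 2*z^2)*(9*z^2 + 6*z + 6)/(-3*z^3 - 3*z^2 - 6*z - 2)^2 = (-6*z^4 + 93*z^2 + 62*z + 54)/(9*z^6 + 18*z^5 + 45*z^4 + 48*z^3 + 48*z^2 + 24*z + 4)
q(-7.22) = -0.09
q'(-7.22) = -0.01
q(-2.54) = -0.09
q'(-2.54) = 0.13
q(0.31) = -2.08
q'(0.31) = 4.57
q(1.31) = -0.26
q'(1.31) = 0.59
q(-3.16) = -0.13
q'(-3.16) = 0.03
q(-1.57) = 0.35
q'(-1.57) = 1.10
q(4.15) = 0.09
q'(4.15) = 0.00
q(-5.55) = -0.12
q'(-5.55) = -0.02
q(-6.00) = -0.11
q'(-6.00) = -0.01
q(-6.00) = -0.11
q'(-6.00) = -0.01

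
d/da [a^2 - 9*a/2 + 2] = 2*a - 9/2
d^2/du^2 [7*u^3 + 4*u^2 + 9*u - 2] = 42*u + 8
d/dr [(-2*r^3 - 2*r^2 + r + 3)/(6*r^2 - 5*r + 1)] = 2*(-6*r^4 + 10*r^3 - r^2 - 20*r + 8)/(36*r^4 - 60*r^3 + 37*r^2 - 10*r + 1)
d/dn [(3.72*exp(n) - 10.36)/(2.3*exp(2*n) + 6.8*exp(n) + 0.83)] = (-8.556*exp(2*n) + 47.656*exp(n) + 73.5356)*exp(n)/(5.29*exp(4*n) + 31.28*exp(3*n) + 50.058*exp(2*n) + 11.288*exp(n) + 0.6889)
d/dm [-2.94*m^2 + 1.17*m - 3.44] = 1.17 - 5.88*m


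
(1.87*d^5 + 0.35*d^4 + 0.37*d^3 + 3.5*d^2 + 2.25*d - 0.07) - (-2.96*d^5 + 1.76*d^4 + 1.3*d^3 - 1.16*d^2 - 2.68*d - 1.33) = 4.83*d^5 - 1.41*d^4 - 0.93*d^3 + 4.66*d^2 + 4.93*d + 1.26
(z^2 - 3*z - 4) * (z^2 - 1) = z^4 - 3*z^3 - 5*z^2 + 3*z + 4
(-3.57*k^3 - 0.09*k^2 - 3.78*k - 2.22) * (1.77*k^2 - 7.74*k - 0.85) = -6.3189*k^5 + 27.4725*k^4 - 2.9595*k^3 + 25.4043*k^2 + 20.3958*k + 1.887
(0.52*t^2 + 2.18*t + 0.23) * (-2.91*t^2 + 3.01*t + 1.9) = -1.5132*t^4 - 4.7786*t^3 + 6.8805*t^2 + 4.8343*t + 0.437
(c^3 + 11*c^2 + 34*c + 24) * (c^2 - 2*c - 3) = c^5 + 9*c^4 + 9*c^3 - 77*c^2 - 150*c - 72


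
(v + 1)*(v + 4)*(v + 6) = v^3 + 11*v^2 + 34*v + 24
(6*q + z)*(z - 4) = 6*q*z - 24*q + z^2 - 4*z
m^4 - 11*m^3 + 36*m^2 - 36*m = m*(m - 6)*(m - 3)*(m - 2)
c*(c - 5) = c^2 - 5*c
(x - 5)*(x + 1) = x^2 - 4*x - 5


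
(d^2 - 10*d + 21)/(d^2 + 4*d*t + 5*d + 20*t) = (d^2 - 10*d + 21)/(d^2 + 4*d*t + 5*d + 20*t)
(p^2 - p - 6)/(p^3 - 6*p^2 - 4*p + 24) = (p - 3)/(p^2 - 8*p + 12)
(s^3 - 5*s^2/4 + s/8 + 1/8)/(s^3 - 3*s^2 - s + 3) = (s^2 - s/4 - 1/8)/(s^2 - 2*s - 3)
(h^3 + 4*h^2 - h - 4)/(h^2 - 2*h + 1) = (h^2 + 5*h + 4)/(h - 1)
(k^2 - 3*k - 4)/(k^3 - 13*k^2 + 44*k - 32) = (k + 1)/(k^2 - 9*k + 8)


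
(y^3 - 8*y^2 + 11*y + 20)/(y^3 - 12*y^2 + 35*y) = (y^2 - 3*y - 4)/(y*(y - 7))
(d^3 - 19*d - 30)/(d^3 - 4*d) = (d^2 - 2*d - 15)/(d*(d - 2))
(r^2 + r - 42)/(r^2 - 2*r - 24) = (r + 7)/(r + 4)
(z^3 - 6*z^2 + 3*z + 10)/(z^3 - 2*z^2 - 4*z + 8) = (z^2 - 4*z - 5)/(z^2 - 4)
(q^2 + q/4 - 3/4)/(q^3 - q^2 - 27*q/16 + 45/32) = 8*(q + 1)/(8*q^2 - 2*q - 15)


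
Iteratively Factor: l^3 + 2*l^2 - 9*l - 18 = (l - 3)*(l^2 + 5*l + 6) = (l - 3)*(l + 3)*(l + 2)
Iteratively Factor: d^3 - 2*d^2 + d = (d - 1)*(d^2 - d) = d*(d - 1)*(d - 1)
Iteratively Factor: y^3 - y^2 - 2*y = (y)*(y^2 - y - 2) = y*(y + 1)*(y - 2)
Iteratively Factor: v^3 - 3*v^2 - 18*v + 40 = (v - 5)*(v^2 + 2*v - 8) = (v - 5)*(v + 4)*(v - 2)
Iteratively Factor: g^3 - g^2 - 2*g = (g)*(g^2 - g - 2) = g*(g - 2)*(g + 1)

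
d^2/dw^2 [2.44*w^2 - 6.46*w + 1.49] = 4.88000000000000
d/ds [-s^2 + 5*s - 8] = 5 - 2*s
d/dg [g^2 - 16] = 2*g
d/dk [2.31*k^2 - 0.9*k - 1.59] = 4.62*k - 0.9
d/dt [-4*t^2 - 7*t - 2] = -8*t - 7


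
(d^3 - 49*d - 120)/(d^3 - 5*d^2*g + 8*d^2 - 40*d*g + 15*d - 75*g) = (d - 8)/(d - 5*g)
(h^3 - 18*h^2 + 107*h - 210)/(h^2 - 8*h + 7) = (h^2 - 11*h + 30)/(h - 1)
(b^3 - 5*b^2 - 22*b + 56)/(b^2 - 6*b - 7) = (b^2 + 2*b - 8)/(b + 1)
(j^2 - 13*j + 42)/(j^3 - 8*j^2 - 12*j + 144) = (j - 7)/(j^2 - 2*j - 24)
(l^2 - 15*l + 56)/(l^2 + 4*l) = (l^2 - 15*l + 56)/(l*(l + 4))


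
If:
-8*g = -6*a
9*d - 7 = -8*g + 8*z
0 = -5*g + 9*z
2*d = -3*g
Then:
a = -168/179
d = 189/179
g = -126/179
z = -70/179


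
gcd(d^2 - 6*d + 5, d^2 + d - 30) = d - 5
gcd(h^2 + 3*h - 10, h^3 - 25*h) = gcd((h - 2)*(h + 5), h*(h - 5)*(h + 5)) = h + 5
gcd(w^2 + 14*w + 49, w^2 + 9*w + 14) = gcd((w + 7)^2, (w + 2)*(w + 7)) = w + 7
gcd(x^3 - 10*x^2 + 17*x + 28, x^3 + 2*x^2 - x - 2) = x + 1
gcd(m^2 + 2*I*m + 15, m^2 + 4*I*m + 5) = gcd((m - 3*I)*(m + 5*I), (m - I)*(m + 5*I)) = m + 5*I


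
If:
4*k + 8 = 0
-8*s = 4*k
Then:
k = -2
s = 1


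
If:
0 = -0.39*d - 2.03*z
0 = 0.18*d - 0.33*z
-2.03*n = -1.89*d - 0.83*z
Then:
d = 0.00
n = 0.00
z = 0.00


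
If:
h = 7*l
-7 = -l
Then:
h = 49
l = 7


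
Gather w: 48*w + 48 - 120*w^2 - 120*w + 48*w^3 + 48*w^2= 48*w^3 - 72*w^2 - 72*w + 48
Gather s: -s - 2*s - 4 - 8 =-3*s - 12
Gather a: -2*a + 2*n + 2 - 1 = -2*a + 2*n + 1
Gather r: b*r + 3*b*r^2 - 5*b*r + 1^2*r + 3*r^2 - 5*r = r^2*(3*b + 3) + r*(-4*b - 4)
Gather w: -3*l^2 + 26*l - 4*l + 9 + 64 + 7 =-3*l^2 + 22*l + 80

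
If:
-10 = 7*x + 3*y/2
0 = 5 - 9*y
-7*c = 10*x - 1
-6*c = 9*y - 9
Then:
No Solution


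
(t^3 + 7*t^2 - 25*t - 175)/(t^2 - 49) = (t^2 - 25)/(t - 7)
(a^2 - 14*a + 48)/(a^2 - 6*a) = (a - 8)/a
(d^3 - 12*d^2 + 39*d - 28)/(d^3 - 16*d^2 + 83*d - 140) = (d - 1)/(d - 5)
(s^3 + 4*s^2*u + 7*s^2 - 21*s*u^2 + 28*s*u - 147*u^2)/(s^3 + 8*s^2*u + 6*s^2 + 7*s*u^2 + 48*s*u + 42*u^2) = (s^2 - 3*s*u + 7*s - 21*u)/(s^2 + s*u + 6*s + 6*u)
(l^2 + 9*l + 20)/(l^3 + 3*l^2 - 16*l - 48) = (l + 5)/(l^2 - l - 12)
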